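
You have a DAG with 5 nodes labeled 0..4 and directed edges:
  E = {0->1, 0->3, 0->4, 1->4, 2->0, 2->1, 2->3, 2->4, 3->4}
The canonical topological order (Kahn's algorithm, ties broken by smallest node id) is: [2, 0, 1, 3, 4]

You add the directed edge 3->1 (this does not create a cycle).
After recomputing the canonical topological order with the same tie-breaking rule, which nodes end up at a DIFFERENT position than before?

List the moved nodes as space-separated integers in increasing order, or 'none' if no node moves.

Old toposort: [2, 0, 1, 3, 4]
Added edge 3->1
Recompute Kahn (smallest-id tiebreak):
  initial in-degrees: [1, 3, 0, 2, 4]
  ready (indeg=0): [2]
  pop 2: indeg[0]->0; indeg[1]->2; indeg[3]->1; indeg[4]->3 | ready=[0] | order so far=[2]
  pop 0: indeg[1]->1; indeg[3]->0; indeg[4]->2 | ready=[3] | order so far=[2, 0]
  pop 3: indeg[1]->0; indeg[4]->1 | ready=[1] | order so far=[2, 0, 3]
  pop 1: indeg[4]->0 | ready=[4] | order so far=[2, 0, 3, 1]
  pop 4: no out-edges | ready=[] | order so far=[2, 0, 3, 1, 4]
New canonical toposort: [2, 0, 3, 1, 4]
Compare positions:
  Node 0: index 1 -> 1 (same)
  Node 1: index 2 -> 3 (moved)
  Node 2: index 0 -> 0 (same)
  Node 3: index 3 -> 2 (moved)
  Node 4: index 4 -> 4 (same)
Nodes that changed position: 1 3

Answer: 1 3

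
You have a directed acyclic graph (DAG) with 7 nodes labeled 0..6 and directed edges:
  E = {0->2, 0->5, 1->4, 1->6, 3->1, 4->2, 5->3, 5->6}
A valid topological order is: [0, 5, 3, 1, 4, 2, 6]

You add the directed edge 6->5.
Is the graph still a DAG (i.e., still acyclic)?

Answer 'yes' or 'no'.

Given toposort: [0, 5, 3, 1, 4, 2, 6]
Position of 6: index 6; position of 5: index 1
New edge 6->5: backward (u after v in old order)
Backward edge: old toposort is now invalid. Check if this creates a cycle.
Does 5 already reach 6? Reachable from 5: [1, 2, 3, 4, 5, 6]. YES -> cycle!
Still a DAG? no

Answer: no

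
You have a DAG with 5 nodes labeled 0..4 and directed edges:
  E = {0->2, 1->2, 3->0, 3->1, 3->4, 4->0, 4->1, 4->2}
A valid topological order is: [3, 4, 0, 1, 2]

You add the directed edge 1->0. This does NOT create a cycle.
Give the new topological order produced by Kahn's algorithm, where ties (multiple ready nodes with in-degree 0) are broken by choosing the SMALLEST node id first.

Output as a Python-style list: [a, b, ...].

Old toposort: [3, 4, 0, 1, 2]
Added edge: 1->0
Position of 1 (3) > position of 0 (2). Must reorder: 1 must now come before 0.
Run Kahn's algorithm (break ties by smallest node id):
  initial in-degrees: [3, 2, 3, 0, 1]
  ready (indeg=0): [3]
  pop 3: indeg[0]->2; indeg[1]->1; indeg[4]->0 | ready=[4] | order so far=[3]
  pop 4: indeg[0]->1; indeg[1]->0; indeg[2]->2 | ready=[1] | order so far=[3, 4]
  pop 1: indeg[0]->0; indeg[2]->1 | ready=[0] | order so far=[3, 4, 1]
  pop 0: indeg[2]->0 | ready=[2] | order so far=[3, 4, 1, 0]
  pop 2: no out-edges | ready=[] | order so far=[3, 4, 1, 0, 2]
  Result: [3, 4, 1, 0, 2]

Answer: [3, 4, 1, 0, 2]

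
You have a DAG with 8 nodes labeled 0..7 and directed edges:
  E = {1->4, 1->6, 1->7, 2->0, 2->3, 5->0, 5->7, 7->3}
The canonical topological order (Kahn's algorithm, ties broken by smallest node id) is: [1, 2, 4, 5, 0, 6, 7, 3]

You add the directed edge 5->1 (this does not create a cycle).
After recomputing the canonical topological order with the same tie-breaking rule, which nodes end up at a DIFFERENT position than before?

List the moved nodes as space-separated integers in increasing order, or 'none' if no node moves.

Old toposort: [1, 2, 4, 5, 0, 6, 7, 3]
Added edge 5->1
Recompute Kahn (smallest-id tiebreak):
  initial in-degrees: [2, 1, 0, 2, 1, 0, 1, 2]
  ready (indeg=0): [2, 5]
  pop 2: indeg[0]->1; indeg[3]->1 | ready=[5] | order so far=[2]
  pop 5: indeg[0]->0; indeg[1]->0; indeg[7]->1 | ready=[0, 1] | order so far=[2, 5]
  pop 0: no out-edges | ready=[1] | order so far=[2, 5, 0]
  pop 1: indeg[4]->0; indeg[6]->0; indeg[7]->0 | ready=[4, 6, 7] | order so far=[2, 5, 0, 1]
  pop 4: no out-edges | ready=[6, 7] | order so far=[2, 5, 0, 1, 4]
  pop 6: no out-edges | ready=[7] | order so far=[2, 5, 0, 1, 4, 6]
  pop 7: indeg[3]->0 | ready=[3] | order so far=[2, 5, 0, 1, 4, 6, 7]
  pop 3: no out-edges | ready=[] | order so far=[2, 5, 0, 1, 4, 6, 7, 3]
New canonical toposort: [2, 5, 0, 1, 4, 6, 7, 3]
Compare positions:
  Node 0: index 4 -> 2 (moved)
  Node 1: index 0 -> 3 (moved)
  Node 2: index 1 -> 0 (moved)
  Node 3: index 7 -> 7 (same)
  Node 4: index 2 -> 4 (moved)
  Node 5: index 3 -> 1 (moved)
  Node 6: index 5 -> 5 (same)
  Node 7: index 6 -> 6 (same)
Nodes that changed position: 0 1 2 4 5

Answer: 0 1 2 4 5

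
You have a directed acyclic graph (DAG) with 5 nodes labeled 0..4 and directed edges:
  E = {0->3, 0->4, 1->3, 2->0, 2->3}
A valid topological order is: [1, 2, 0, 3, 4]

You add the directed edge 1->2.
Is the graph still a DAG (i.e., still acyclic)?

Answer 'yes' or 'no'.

Given toposort: [1, 2, 0, 3, 4]
Position of 1: index 0; position of 2: index 1
New edge 1->2: forward
Forward edge: respects the existing order. Still a DAG, same toposort still valid.
Still a DAG? yes

Answer: yes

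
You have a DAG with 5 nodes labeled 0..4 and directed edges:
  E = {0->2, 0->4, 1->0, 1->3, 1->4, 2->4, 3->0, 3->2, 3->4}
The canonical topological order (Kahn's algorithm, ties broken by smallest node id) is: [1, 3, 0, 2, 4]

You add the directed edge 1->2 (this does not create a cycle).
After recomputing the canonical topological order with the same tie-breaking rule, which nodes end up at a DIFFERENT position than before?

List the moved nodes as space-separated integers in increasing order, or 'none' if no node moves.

Old toposort: [1, 3, 0, 2, 4]
Added edge 1->2
Recompute Kahn (smallest-id tiebreak):
  initial in-degrees: [2, 0, 3, 1, 4]
  ready (indeg=0): [1]
  pop 1: indeg[0]->1; indeg[2]->2; indeg[3]->0; indeg[4]->3 | ready=[3] | order so far=[1]
  pop 3: indeg[0]->0; indeg[2]->1; indeg[4]->2 | ready=[0] | order so far=[1, 3]
  pop 0: indeg[2]->0; indeg[4]->1 | ready=[2] | order so far=[1, 3, 0]
  pop 2: indeg[4]->0 | ready=[4] | order so far=[1, 3, 0, 2]
  pop 4: no out-edges | ready=[] | order so far=[1, 3, 0, 2, 4]
New canonical toposort: [1, 3, 0, 2, 4]
Compare positions:
  Node 0: index 2 -> 2 (same)
  Node 1: index 0 -> 0 (same)
  Node 2: index 3 -> 3 (same)
  Node 3: index 1 -> 1 (same)
  Node 4: index 4 -> 4 (same)
Nodes that changed position: none

Answer: none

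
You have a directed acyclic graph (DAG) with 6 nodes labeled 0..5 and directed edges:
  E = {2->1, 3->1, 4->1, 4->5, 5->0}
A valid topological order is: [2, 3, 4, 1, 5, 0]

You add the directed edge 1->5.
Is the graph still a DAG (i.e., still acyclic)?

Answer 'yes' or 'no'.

Given toposort: [2, 3, 4, 1, 5, 0]
Position of 1: index 3; position of 5: index 4
New edge 1->5: forward
Forward edge: respects the existing order. Still a DAG, same toposort still valid.
Still a DAG? yes

Answer: yes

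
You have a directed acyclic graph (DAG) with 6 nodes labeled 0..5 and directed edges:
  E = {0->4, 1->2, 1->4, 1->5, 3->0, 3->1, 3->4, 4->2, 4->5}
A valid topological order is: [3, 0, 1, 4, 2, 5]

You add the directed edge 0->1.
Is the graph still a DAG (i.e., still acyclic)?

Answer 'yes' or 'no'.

Given toposort: [3, 0, 1, 4, 2, 5]
Position of 0: index 1; position of 1: index 2
New edge 0->1: forward
Forward edge: respects the existing order. Still a DAG, same toposort still valid.
Still a DAG? yes

Answer: yes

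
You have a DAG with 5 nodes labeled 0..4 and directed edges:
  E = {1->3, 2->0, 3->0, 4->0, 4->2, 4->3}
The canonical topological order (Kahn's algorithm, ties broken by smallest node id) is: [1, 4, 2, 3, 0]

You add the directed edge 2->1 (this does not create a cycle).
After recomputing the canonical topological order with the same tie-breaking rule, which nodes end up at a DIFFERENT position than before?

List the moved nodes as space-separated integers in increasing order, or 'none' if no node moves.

Old toposort: [1, 4, 2, 3, 0]
Added edge 2->1
Recompute Kahn (smallest-id tiebreak):
  initial in-degrees: [3, 1, 1, 2, 0]
  ready (indeg=0): [4]
  pop 4: indeg[0]->2; indeg[2]->0; indeg[3]->1 | ready=[2] | order so far=[4]
  pop 2: indeg[0]->1; indeg[1]->0 | ready=[1] | order so far=[4, 2]
  pop 1: indeg[3]->0 | ready=[3] | order so far=[4, 2, 1]
  pop 3: indeg[0]->0 | ready=[0] | order so far=[4, 2, 1, 3]
  pop 0: no out-edges | ready=[] | order so far=[4, 2, 1, 3, 0]
New canonical toposort: [4, 2, 1, 3, 0]
Compare positions:
  Node 0: index 4 -> 4 (same)
  Node 1: index 0 -> 2 (moved)
  Node 2: index 2 -> 1 (moved)
  Node 3: index 3 -> 3 (same)
  Node 4: index 1 -> 0 (moved)
Nodes that changed position: 1 2 4

Answer: 1 2 4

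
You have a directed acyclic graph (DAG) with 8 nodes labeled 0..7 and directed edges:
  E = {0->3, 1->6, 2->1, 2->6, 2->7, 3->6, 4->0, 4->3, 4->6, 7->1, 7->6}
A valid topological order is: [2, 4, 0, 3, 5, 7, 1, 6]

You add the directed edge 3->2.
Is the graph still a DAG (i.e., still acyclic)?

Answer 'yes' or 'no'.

Given toposort: [2, 4, 0, 3, 5, 7, 1, 6]
Position of 3: index 3; position of 2: index 0
New edge 3->2: backward (u after v in old order)
Backward edge: old toposort is now invalid. Check if this creates a cycle.
Does 2 already reach 3? Reachable from 2: [1, 2, 6, 7]. NO -> still a DAG (reorder needed).
Still a DAG? yes

Answer: yes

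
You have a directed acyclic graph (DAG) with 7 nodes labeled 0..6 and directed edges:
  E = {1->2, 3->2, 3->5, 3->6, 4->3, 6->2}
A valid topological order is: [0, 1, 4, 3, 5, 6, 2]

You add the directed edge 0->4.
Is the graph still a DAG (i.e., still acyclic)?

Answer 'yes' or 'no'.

Answer: yes

Derivation:
Given toposort: [0, 1, 4, 3, 5, 6, 2]
Position of 0: index 0; position of 4: index 2
New edge 0->4: forward
Forward edge: respects the existing order. Still a DAG, same toposort still valid.
Still a DAG? yes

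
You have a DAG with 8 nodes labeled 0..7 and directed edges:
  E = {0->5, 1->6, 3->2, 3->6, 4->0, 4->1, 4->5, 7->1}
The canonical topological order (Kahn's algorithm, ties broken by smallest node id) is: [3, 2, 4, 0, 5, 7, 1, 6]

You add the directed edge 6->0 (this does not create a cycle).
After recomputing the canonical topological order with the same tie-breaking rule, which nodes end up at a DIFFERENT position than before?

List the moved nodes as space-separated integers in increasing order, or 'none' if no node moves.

Answer: 0 1 5 6 7

Derivation:
Old toposort: [3, 2, 4, 0, 5, 7, 1, 6]
Added edge 6->0
Recompute Kahn (smallest-id tiebreak):
  initial in-degrees: [2, 2, 1, 0, 0, 2, 2, 0]
  ready (indeg=0): [3, 4, 7]
  pop 3: indeg[2]->0; indeg[6]->1 | ready=[2, 4, 7] | order so far=[3]
  pop 2: no out-edges | ready=[4, 7] | order so far=[3, 2]
  pop 4: indeg[0]->1; indeg[1]->1; indeg[5]->1 | ready=[7] | order so far=[3, 2, 4]
  pop 7: indeg[1]->0 | ready=[1] | order so far=[3, 2, 4, 7]
  pop 1: indeg[6]->0 | ready=[6] | order so far=[3, 2, 4, 7, 1]
  pop 6: indeg[0]->0 | ready=[0] | order so far=[3, 2, 4, 7, 1, 6]
  pop 0: indeg[5]->0 | ready=[5] | order so far=[3, 2, 4, 7, 1, 6, 0]
  pop 5: no out-edges | ready=[] | order so far=[3, 2, 4, 7, 1, 6, 0, 5]
New canonical toposort: [3, 2, 4, 7, 1, 6, 0, 5]
Compare positions:
  Node 0: index 3 -> 6 (moved)
  Node 1: index 6 -> 4 (moved)
  Node 2: index 1 -> 1 (same)
  Node 3: index 0 -> 0 (same)
  Node 4: index 2 -> 2 (same)
  Node 5: index 4 -> 7 (moved)
  Node 6: index 7 -> 5 (moved)
  Node 7: index 5 -> 3 (moved)
Nodes that changed position: 0 1 5 6 7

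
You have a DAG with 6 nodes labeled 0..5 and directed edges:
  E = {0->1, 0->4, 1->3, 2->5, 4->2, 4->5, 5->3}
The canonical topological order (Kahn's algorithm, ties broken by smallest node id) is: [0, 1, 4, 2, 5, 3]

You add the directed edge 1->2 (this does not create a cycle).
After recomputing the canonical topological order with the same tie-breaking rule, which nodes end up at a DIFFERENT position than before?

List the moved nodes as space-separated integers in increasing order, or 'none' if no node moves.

Answer: none

Derivation:
Old toposort: [0, 1, 4, 2, 5, 3]
Added edge 1->2
Recompute Kahn (smallest-id tiebreak):
  initial in-degrees: [0, 1, 2, 2, 1, 2]
  ready (indeg=0): [0]
  pop 0: indeg[1]->0; indeg[4]->0 | ready=[1, 4] | order so far=[0]
  pop 1: indeg[2]->1; indeg[3]->1 | ready=[4] | order so far=[0, 1]
  pop 4: indeg[2]->0; indeg[5]->1 | ready=[2] | order so far=[0, 1, 4]
  pop 2: indeg[5]->0 | ready=[5] | order so far=[0, 1, 4, 2]
  pop 5: indeg[3]->0 | ready=[3] | order so far=[0, 1, 4, 2, 5]
  pop 3: no out-edges | ready=[] | order so far=[0, 1, 4, 2, 5, 3]
New canonical toposort: [0, 1, 4, 2, 5, 3]
Compare positions:
  Node 0: index 0 -> 0 (same)
  Node 1: index 1 -> 1 (same)
  Node 2: index 3 -> 3 (same)
  Node 3: index 5 -> 5 (same)
  Node 4: index 2 -> 2 (same)
  Node 5: index 4 -> 4 (same)
Nodes that changed position: none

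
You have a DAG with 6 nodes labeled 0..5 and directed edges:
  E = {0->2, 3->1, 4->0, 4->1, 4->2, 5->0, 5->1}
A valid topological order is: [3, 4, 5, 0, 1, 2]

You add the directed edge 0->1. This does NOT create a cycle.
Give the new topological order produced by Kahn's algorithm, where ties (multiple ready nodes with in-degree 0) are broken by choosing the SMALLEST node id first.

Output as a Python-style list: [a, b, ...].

Answer: [3, 4, 5, 0, 1, 2]

Derivation:
Old toposort: [3, 4, 5, 0, 1, 2]
Added edge: 0->1
Position of 0 (3) < position of 1 (4). Old order still valid.
Run Kahn's algorithm (break ties by smallest node id):
  initial in-degrees: [2, 4, 2, 0, 0, 0]
  ready (indeg=0): [3, 4, 5]
  pop 3: indeg[1]->3 | ready=[4, 5] | order so far=[3]
  pop 4: indeg[0]->1; indeg[1]->2; indeg[2]->1 | ready=[5] | order so far=[3, 4]
  pop 5: indeg[0]->0; indeg[1]->1 | ready=[0] | order so far=[3, 4, 5]
  pop 0: indeg[1]->0; indeg[2]->0 | ready=[1, 2] | order so far=[3, 4, 5, 0]
  pop 1: no out-edges | ready=[2] | order so far=[3, 4, 5, 0, 1]
  pop 2: no out-edges | ready=[] | order so far=[3, 4, 5, 0, 1, 2]
  Result: [3, 4, 5, 0, 1, 2]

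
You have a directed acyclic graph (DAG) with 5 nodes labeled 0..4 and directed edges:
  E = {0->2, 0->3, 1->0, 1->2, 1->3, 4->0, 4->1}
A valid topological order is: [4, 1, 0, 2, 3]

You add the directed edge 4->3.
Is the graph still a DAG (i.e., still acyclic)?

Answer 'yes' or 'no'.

Answer: yes

Derivation:
Given toposort: [4, 1, 0, 2, 3]
Position of 4: index 0; position of 3: index 4
New edge 4->3: forward
Forward edge: respects the existing order. Still a DAG, same toposort still valid.
Still a DAG? yes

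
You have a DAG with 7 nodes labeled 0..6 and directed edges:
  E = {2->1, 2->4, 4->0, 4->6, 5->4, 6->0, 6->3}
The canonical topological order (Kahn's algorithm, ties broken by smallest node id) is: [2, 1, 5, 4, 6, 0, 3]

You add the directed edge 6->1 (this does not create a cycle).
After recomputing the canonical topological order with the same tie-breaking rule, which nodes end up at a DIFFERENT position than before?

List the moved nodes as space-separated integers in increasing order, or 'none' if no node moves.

Answer: 0 1 4 5 6

Derivation:
Old toposort: [2, 1, 5, 4, 6, 0, 3]
Added edge 6->1
Recompute Kahn (smallest-id tiebreak):
  initial in-degrees: [2, 2, 0, 1, 2, 0, 1]
  ready (indeg=0): [2, 5]
  pop 2: indeg[1]->1; indeg[4]->1 | ready=[5] | order so far=[2]
  pop 5: indeg[4]->0 | ready=[4] | order so far=[2, 5]
  pop 4: indeg[0]->1; indeg[6]->0 | ready=[6] | order so far=[2, 5, 4]
  pop 6: indeg[0]->0; indeg[1]->0; indeg[3]->0 | ready=[0, 1, 3] | order so far=[2, 5, 4, 6]
  pop 0: no out-edges | ready=[1, 3] | order so far=[2, 5, 4, 6, 0]
  pop 1: no out-edges | ready=[3] | order so far=[2, 5, 4, 6, 0, 1]
  pop 3: no out-edges | ready=[] | order so far=[2, 5, 4, 6, 0, 1, 3]
New canonical toposort: [2, 5, 4, 6, 0, 1, 3]
Compare positions:
  Node 0: index 5 -> 4 (moved)
  Node 1: index 1 -> 5 (moved)
  Node 2: index 0 -> 0 (same)
  Node 3: index 6 -> 6 (same)
  Node 4: index 3 -> 2 (moved)
  Node 5: index 2 -> 1 (moved)
  Node 6: index 4 -> 3 (moved)
Nodes that changed position: 0 1 4 5 6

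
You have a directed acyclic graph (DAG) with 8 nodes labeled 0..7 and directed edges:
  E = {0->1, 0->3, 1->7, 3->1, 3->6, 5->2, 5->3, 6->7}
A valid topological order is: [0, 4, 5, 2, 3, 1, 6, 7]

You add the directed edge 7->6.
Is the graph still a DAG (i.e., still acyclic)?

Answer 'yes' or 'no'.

Given toposort: [0, 4, 5, 2, 3, 1, 6, 7]
Position of 7: index 7; position of 6: index 6
New edge 7->6: backward (u after v in old order)
Backward edge: old toposort is now invalid. Check if this creates a cycle.
Does 6 already reach 7? Reachable from 6: [6, 7]. YES -> cycle!
Still a DAG? no

Answer: no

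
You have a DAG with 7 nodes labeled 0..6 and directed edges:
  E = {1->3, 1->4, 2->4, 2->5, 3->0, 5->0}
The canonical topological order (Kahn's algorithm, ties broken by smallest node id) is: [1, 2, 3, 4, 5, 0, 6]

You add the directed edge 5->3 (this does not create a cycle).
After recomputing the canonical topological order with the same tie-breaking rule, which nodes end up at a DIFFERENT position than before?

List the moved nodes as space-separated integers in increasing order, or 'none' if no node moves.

Answer: 3 4 5

Derivation:
Old toposort: [1, 2, 3, 4, 5, 0, 6]
Added edge 5->3
Recompute Kahn (smallest-id tiebreak):
  initial in-degrees: [2, 0, 0, 2, 2, 1, 0]
  ready (indeg=0): [1, 2, 6]
  pop 1: indeg[3]->1; indeg[4]->1 | ready=[2, 6] | order so far=[1]
  pop 2: indeg[4]->0; indeg[5]->0 | ready=[4, 5, 6] | order so far=[1, 2]
  pop 4: no out-edges | ready=[5, 6] | order so far=[1, 2, 4]
  pop 5: indeg[0]->1; indeg[3]->0 | ready=[3, 6] | order so far=[1, 2, 4, 5]
  pop 3: indeg[0]->0 | ready=[0, 6] | order so far=[1, 2, 4, 5, 3]
  pop 0: no out-edges | ready=[6] | order so far=[1, 2, 4, 5, 3, 0]
  pop 6: no out-edges | ready=[] | order so far=[1, 2, 4, 5, 3, 0, 6]
New canonical toposort: [1, 2, 4, 5, 3, 0, 6]
Compare positions:
  Node 0: index 5 -> 5 (same)
  Node 1: index 0 -> 0 (same)
  Node 2: index 1 -> 1 (same)
  Node 3: index 2 -> 4 (moved)
  Node 4: index 3 -> 2 (moved)
  Node 5: index 4 -> 3 (moved)
  Node 6: index 6 -> 6 (same)
Nodes that changed position: 3 4 5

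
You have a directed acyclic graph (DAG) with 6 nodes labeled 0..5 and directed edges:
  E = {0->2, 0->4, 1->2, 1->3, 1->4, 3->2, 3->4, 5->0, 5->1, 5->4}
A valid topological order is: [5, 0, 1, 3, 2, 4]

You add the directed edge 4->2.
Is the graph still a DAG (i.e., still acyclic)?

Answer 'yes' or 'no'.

Given toposort: [5, 0, 1, 3, 2, 4]
Position of 4: index 5; position of 2: index 4
New edge 4->2: backward (u after v in old order)
Backward edge: old toposort is now invalid. Check if this creates a cycle.
Does 2 already reach 4? Reachable from 2: [2]. NO -> still a DAG (reorder needed).
Still a DAG? yes

Answer: yes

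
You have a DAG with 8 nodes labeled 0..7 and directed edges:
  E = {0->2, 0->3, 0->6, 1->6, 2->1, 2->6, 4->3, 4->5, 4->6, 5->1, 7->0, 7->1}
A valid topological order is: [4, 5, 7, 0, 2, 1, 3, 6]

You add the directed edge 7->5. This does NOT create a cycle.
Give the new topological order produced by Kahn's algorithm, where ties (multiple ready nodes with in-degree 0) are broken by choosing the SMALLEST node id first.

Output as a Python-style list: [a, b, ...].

Old toposort: [4, 5, 7, 0, 2, 1, 3, 6]
Added edge: 7->5
Position of 7 (2) > position of 5 (1). Must reorder: 7 must now come before 5.
Run Kahn's algorithm (break ties by smallest node id):
  initial in-degrees: [1, 3, 1, 2, 0, 2, 4, 0]
  ready (indeg=0): [4, 7]
  pop 4: indeg[3]->1; indeg[5]->1; indeg[6]->3 | ready=[7] | order so far=[4]
  pop 7: indeg[0]->0; indeg[1]->2; indeg[5]->0 | ready=[0, 5] | order so far=[4, 7]
  pop 0: indeg[2]->0; indeg[3]->0; indeg[6]->2 | ready=[2, 3, 5] | order so far=[4, 7, 0]
  pop 2: indeg[1]->1; indeg[6]->1 | ready=[3, 5] | order so far=[4, 7, 0, 2]
  pop 3: no out-edges | ready=[5] | order so far=[4, 7, 0, 2, 3]
  pop 5: indeg[1]->0 | ready=[1] | order so far=[4, 7, 0, 2, 3, 5]
  pop 1: indeg[6]->0 | ready=[6] | order so far=[4, 7, 0, 2, 3, 5, 1]
  pop 6: no out-edges | ready=[] | order so far=[4, 7, 0, 2, 3, 5, 1, 6]
  Result: [4, 7, 0, 2, 3, 5, 1, 6]

Answer: [4, 7, 0, 2, 3, 5, 1, 6]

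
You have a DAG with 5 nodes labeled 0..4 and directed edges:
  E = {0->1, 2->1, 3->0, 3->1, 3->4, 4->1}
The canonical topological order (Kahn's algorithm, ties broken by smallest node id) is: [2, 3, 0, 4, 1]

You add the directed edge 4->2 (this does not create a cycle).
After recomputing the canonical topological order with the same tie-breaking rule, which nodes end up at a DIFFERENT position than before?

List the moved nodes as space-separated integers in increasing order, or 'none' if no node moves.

Answer: 0 2 3 4

Derivation:
Old toposort: [2, 3, 0, 4, 1]
Added edge 4->2
Recompute Kahn (smallest-id tiebreak):
  initial in-degrees: [1, 4, 1, 0, 1]
  ready (indeg=0): [3]
  pop 3: indeg[0]->0; indeg[1]->3; indeg[4]->0 | ready=[0, 4] | order so far=[3]
  pop 0: indeg[1]->2 | ready=[4] | order so far=[3, 0]
  pop 4: indeg[1]->1; indeg[2]->0 | ready=[2] | order so far=[3, 0, 4]
  pop 2: indeg[1]->0 | ready=[1] | order so far=[3, 0, 4, 2]
  pop 1: no out-edges | ready=[] | order so far=[3, 0, 4, 2, 1]
New canonical toposort: [3, 0, 4, 2, 1]
Compare positions:
  Node 0: index 2 -> 1 (moved)
  Node 1: index 4 -> 4 (same)
  Node 2: index 0 -> 3 (moved)
  Node 3: index 1 -> 0 (moved)
  Node 4: index 3 -> 2 (moved)
Nodes that changed position: 0 2 3 4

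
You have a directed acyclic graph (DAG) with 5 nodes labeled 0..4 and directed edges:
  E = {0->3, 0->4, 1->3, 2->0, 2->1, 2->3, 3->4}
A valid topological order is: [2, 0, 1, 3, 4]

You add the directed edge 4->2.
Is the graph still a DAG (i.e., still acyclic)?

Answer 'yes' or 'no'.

Answer: no

Derivation:
Given toposort: [2, 0, 1, 3, 4]
Position of 4: index 4; position of 2: index 0
New edge 4->2: backward (u after v in old order)
Backward edge: old toposort is now invalid. Check if this creates a cycle.
Does 2 already reach 4? Reachable from 2: [0, 1, 2, 3, 4]. YES -> cycle!
Still a DAG? no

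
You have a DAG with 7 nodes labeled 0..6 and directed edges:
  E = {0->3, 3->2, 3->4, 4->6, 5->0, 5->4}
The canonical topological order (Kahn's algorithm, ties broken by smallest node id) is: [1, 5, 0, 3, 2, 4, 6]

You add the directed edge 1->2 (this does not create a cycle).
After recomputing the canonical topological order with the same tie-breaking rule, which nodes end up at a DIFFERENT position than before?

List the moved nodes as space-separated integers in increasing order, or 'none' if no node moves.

Answer: none

Derivation:
Old toposort: [1, 5, 0, 3, 2, 4, 6]
Added edge 1->2
Recompute Kahn (smallest-id tiebreak):
  initial in-degrees: [1, 0, 2, 1, 2, 0, 1]
  ready (indeg=0): [1, 5]
  pop 1: indeg[2]->1 | ready=[5] | order so far=[1]
  pop 5: indeg[0]->0; indeg[4]->1 | ready=[0] | order so far=[1, 5]
  pop 0: indeg[3]->0 | ready=[3] | order so far=[1, 5, 0]
  pop 3: indeg[2]->0; indeg[4]->0 | ready=[2, 4] | order so far=[1, 5, 0, 3]
  pop 2: no out-edges | ready=[4] | order so far=[1, 5, 0, 3, 2]
  pop 4: indeg[6]->0 | ready=[6] | order so far=[1, 5, 0, 3, 2, 4]
  pop 6: no out-edges | ready=[] | order so far=[1, 5, 0, 3, 2, 4, 6]
New canonical toposort: [1, 5, 0, 3, 2, 4, 6]
Compare positions:
  Node 0: index 2 -> 2 (same)
  Node 1: index 0 -> 0 (same)
  Node 2: index 4 -> 4 (same)
  Node 3: index 3 -> 3 (same)
  Node 4: index 5 -> 5 (same)
  Node 5: index 1 -> 1 (same)
  Node 6: index 6 -> 6 (same)
Nodes that changed position: none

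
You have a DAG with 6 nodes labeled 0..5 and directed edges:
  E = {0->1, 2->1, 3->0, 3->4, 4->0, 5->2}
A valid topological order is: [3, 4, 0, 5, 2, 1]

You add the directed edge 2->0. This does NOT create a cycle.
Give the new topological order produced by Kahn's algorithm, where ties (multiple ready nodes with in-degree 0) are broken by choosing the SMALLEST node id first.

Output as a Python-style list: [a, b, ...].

Answer: [3, 4, 5, 2, 0, 1]

Derivation:
Old toposort: [3, 4, 0, 5, 2, 1]
Added edge: 2->0
Position of 2 (4) > position of 0 (2). Must reorder: 2 must now come before 0.
Run Kahn's algorithm (break ties by smallest node id):
  initial in-degrees: [3, 2, 1, 0, 1, 0]
  ready (indeg=0): [3, 5]
  pop 3: indeg[0]->2; indeg[4]->0 | ready=[4, 5] | order so far=[3]
  pop 4: indeg[0]->1 | ready=[5] | order so far=[3, 4]
  pop 5: indeg[2]->0 | ready=[2] | order so far=[3, 4, 5]
  pop 2: indeg[0]->0; indeg[1]->1 | ready=[0] | order so far=[3, 4, 5, 2]
  pop 0: indeg[1]->0 | ready=[1] | order so far=[3, 4, 5, 2, 0]
  pop 1: no out-edges | ready=[] | order so far=[3, 4, 5, 2, 0, 1]
  Result: [3, 4, 5, 2, 0, 1]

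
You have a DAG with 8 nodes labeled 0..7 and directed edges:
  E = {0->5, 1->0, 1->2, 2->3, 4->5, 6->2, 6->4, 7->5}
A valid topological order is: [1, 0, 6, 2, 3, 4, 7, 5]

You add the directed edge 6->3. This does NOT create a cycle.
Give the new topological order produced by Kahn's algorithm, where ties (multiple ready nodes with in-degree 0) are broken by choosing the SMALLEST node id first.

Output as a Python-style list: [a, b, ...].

Answer: [1, 0, 6, 2, 3, 4, 7, 5]

Derivation:
Old toposort: [1, 0, 6, 2, 3, 4, 7, 5]
Added edge: 6->3
Position of 6 (2) < position of 3 (4). Old order still valid.
Run Kahn's algorithm (break ties by smallest node id):
  initial in-degrees: [1, 0, 2, 2, 1, 3, 0, 0]
  ready (indeg=0): [1, 6, 7]
  pop 1: indeg[0]->0; indeg[2]->1 | ready=[0, 6, 7] | order so far=[1]
  pop 0: indeg[5]->2 | ready=[6, 7] | order so far=[1, 0]
  pop 6: indeg[2]->0; indeg[3]->1; indeg[4]->0 | ready=[2, 4, 7] | order so far=[1, 0, 6]
  pop 2: indeg[3]->0 | ready=[3, 4, 7] | order so far=[1, 0, 6, 2]
  pop 3: no out-edges | ready=[4, 7] | order so far=[1, 0, 6, 2, 3]
  pop 4: indeg[5]->1 | ready=[7] | order so far=[1, 0, 6, 2, 3, 4]
  pop 7: indeg[5]->0 | ready=[5] | order so far=[1, 0, 6, 2, 3, 4, 7]
  pop 5: no out-edges | ready=[] | order so far=[1, 0, 6, 2, 3, 4, 7, 5]
  Result: [1, 0, 6, 2, 3, 4, 7, 5]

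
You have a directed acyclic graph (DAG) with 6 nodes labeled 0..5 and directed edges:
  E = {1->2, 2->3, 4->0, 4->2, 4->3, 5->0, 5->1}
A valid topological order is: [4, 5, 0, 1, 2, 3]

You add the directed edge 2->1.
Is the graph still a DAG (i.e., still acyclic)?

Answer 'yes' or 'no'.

Answer: no

Derivation:
Given toposort: [4, 5, 0, 1, 2, 3]
Position of 2: index 4; position of 1: index 3
New edge 2->1: backward (u after v in old order)
Backward edge: old toposort is now invalid. Check if this creates a cycle.
Does 1 already reach 2? Reachable from 1: [1, 2, 3]. YES -> cycle!
Still a DAG? no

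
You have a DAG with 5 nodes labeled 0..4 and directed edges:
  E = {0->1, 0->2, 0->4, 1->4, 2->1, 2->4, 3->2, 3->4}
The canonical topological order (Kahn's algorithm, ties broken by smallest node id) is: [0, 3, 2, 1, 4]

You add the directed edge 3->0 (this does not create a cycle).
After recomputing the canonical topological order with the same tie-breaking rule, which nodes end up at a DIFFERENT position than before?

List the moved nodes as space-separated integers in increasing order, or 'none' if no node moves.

Old toposort: [0, 3, 2, 1, 4]
Added edge 3->0
Recompute Kahn (smallest-id tiebreak):
  initial in-degrees: [1, 2, 2, 0, 4]
  ready (indeg=0): [3]
  pop 3: indeg[0]->0; indeg[2]->1; indeg[4]->3 | ready=[0] | order so far=[3]
  pop 0: indeg[1]->1; indeg[2]->0; indeg[4]->2 | ready=[2] | order so far=[3, 0]
  pop 2: indeg[1]->0; indeg[4]->1 | ready=[1] | order so far=[3, 0, 2]
  pop 1: indeg[4]->0 | ready=[4] | order so far=[3, 0, 2, 1]
  pop 4: no out-edges | ready=[] | order so far=[3, 0, 2, 1, 4]
New canonical toposort: [3, 0, 2, 1, 4]
Compare positions:
  Node 0: index 0 -> 1 (moved)
  Node 1: index 3 -> 3 (same)
  Node 2: index 2 -> 2 (same)
  Node 3: index 1 -> 0 (moved)
  Node 4: index 4 -> 4 (same)
Nodes that changed position: 0 3

Answer: 0 3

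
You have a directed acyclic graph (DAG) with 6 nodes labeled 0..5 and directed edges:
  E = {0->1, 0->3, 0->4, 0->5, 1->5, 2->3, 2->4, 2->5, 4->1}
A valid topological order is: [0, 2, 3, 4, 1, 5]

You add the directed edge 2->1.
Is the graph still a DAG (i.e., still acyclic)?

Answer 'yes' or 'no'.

Answer: yes

Derivation:
Given toposort: [0, 2, 3, 4, 1, 5]
Position of 2: index 1; position of 1: index 4
New edge 2->1: forward
Forward edge: respects the existing order. Still a DAG, same toposort still valid.
Still a DAG? yes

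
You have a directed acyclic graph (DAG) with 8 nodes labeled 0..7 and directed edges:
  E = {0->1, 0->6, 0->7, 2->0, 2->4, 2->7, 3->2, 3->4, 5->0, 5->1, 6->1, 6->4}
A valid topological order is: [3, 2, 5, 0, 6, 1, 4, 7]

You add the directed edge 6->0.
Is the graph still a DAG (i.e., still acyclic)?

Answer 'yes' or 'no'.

Answer: no

Derivation:
Given toposort: [3, 2, 5, 0, 6, 1, 4, 7]
Position of 6: index 4; position of 0: index 3
New edge 6->0: backward (u after v in old order)
Backward edge: old toposort is now invalid. Check if this creates a cycle.
Does 0 already reach 6? Reachable from 0: [0, 1, 4, 6, 7]. YES -> cycle!
Still a DAG? no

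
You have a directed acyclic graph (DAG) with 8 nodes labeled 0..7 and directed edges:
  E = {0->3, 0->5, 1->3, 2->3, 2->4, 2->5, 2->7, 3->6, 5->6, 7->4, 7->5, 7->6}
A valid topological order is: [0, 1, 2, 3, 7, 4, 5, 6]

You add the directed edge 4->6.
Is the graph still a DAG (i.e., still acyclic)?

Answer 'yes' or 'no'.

Given toposort: [0, 1, 2, 3, 7, 4, 5, 6]
Position of 4: index 5; position of 6: index 7
New edge 4->6: forward
Forward edge: respects the existing order. Still a DAG, same toposort still valid.
Still a DAG? yes

Answer: yes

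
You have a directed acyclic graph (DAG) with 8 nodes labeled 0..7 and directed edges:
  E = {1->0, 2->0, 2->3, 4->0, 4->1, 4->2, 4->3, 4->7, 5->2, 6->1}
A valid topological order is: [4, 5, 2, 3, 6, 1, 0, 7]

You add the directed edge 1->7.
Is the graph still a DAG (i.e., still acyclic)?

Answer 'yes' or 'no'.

Given toposort: [4, 5, 2, 3, 6, 1, 0, 7]
Position of 1: index 5; position of 7: index 7
New edge 1->7: forward
Forward edge: respects the existing order. Still a DAG, same toposort still valid.
Still a DAG? yes

Answer: yes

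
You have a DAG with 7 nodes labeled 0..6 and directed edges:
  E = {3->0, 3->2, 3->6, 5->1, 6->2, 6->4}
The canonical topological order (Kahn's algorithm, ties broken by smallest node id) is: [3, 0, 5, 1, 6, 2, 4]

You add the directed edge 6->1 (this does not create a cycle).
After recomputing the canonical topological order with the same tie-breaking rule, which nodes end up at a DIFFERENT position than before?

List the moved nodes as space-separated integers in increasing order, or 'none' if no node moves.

Old toposort: [3, 0, 5, 1, 6, 2, 4]
Added edge 6->1
Recompute Kahn (smallest-id tiebreak):
  initial in-degrees: [1, 2, 2, 0, 1, 0, 1]
  ready (indeg=0): [3, 5]
  pop 3: indeg[0]->0; indeg[2]->1; indeg[6]->0 | ready=[0, 5, 6] | order so far=[3]
  pop 0: no out-edges | ready=[5, 6] | order so far=[3, 0]
  pop 5: indeg[1]->1 | ready=[6] | order so far=[3, 0, 5]
  pop 6: indeg[1]->0; indeg[2]->0; indeg[4]->0 | ready=[1, 2, 4] | order so far=[3, 0, 5, 6]
  pop 1: no out-edges | ready=[2, 4] | order so far=[3, 0, 5, 6, 1]
  pop 2: no out-edges | ready=[4] | order so far=[3, 0, 5, 6, 1, 2]
  pop 4: no out-edges | ready=[] | order so far=[3, 0, 5, 6, 1, 2, 4]
New canonical toposort: [3, 0, 5, 6, 1, 2, 4]
Compare positions:
  Node 0: index 1 -> 1 (same)
  Node 1: index 3 -> 4 (moved)
  Node 2: index 5 -> 5 (same)
  Node 3: index 0 -> 0 (same)
  Node 4: index 6 -> 6 (same)
  Node 5: index 2 -> 2 (same)
  Node 6: index 4 -> 3 (moved)
Nodes that changed position: 1 6

Answer: 1 6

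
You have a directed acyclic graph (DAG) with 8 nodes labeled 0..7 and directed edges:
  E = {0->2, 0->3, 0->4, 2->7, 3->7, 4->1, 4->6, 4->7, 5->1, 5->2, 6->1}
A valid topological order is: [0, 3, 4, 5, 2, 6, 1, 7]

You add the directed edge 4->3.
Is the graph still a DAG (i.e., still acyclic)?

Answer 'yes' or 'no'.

Given toposort: [0, 3, 4, 5, 2, 6, 1, 7]
Position of 4: index 2; position of 3: index 1
New edge 4->3: backward (u after v in old order)
Backward edge: old toposort is now invalid. Check if this creates a cycle.
Does 3 already reach 4? Reachable from 3: [3, 7]. NO -> still a DAG (reorder needed).
Still a DAG? yes

Answer: yes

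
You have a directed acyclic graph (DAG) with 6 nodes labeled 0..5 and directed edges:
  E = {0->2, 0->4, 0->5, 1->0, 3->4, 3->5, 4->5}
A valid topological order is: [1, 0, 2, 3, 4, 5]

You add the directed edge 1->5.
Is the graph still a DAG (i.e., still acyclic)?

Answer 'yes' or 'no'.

Answer: yes

Derivation:
Given toposort: [1, 0, 2, 3, 4, 5]
Position of 1: index 0; position of 5: index 5
New edge 1->5: forward
Forward edge: respects the existing order. Still a DAG, same toposort still valid.
Still a DAG? yes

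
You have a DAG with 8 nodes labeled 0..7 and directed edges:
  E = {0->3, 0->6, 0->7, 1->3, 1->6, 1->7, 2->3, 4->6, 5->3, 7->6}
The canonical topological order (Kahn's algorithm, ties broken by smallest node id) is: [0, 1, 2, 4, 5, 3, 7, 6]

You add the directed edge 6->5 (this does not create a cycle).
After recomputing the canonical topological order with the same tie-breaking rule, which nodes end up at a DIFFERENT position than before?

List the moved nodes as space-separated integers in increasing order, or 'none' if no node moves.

Old toposort: [0, 1, 2, 4, 5, 3, 7, 6]
Added edge 6->5
Recompute Kahn (smallest-id tiebreak):
  initial in-degrees: [0, 0, 0, 4, 0, 1, 4, 2]
  ready (indeg=0): [0, 1, 2, 4]
  pop 0: indeg[3]->3; indeg[6]->3; indeg[7]->1 | ready=[1, 2, 4] | order so far=[0]
  pop 1: indeg[3]->2; indeg[6]->2; indeg[7]->0 | ready=[2, 4, 7] | order so far=[0, 1]
  pop 2: indeg[3]->1 | ready=[4, 7] | order so far=[0, 1, 2]
  pop 4: indeg[6]->1 | ready=[7] | order so far=[0, 1, 2, 4]
  pop 7: indeg[6]->0 | ready=[6] | order so far=[0, 1, 2, 4, 7]
  pop 6: indeg[5]->0 | ready=[5] | order so far=[0, 1, 2, 4, 7, 6]
  pop 5: indeg[3]->0 | ready=[3] | order so far=[0, 1, 2, 4, 7, 6, 5]
  pop 3: no out-edges | ready=[] | order so far=[0, 1, 2, 4, 7, 6, 5, 3]
New canonical toposort: [0, 1, 2, 4, 7, 6, 5, 3]
Compare positions:
  Node 0: index 0 -> 0 (same)
  Node 1: index 1 -> 1 (same)
  Node 2: index 2 -> 2 (same)
  Node 3: index 5 -> 7 (moved)
  Node 4: index 3 -> 3 (same)
  Node 5: index 4 -> 6 (moved)
  Node 6: index 7 -> 5 (moved)
  Node 7: index 6 -> 4 (moved)
Nodes that changed position: 3 5 6 7

Answer: 3 5 6 7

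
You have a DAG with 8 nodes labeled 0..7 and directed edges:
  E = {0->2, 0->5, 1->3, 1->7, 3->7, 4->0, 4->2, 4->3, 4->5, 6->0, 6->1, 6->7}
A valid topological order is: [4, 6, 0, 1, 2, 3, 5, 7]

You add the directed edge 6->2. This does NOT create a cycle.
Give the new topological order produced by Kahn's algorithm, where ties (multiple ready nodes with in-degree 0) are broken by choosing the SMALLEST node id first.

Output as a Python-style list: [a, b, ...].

Old toposort: [4, 6, 0, 1, 2, 3, 5, 7]
Added edge: 6->2
Position of 6 (1) < position of 2 (4). Old order still valid.
Run Kahn's algorithm (break ties by smallest node id):
  initial in-degrees: [2, 1, 3, 2, 0, 2, 0, 3]
  ready (indeg=0): [4, 6]
  pop 4: indeg[0]->1; indeg[2]->2; indeg[3]->1; indeg[5]->1 | ready=[6] | order so far=[4]
  pop 6: indeg[0]->0; indeg[1]->0; indeg[2]->1; indeg[7]->2 | ready=[0, 1] | order so far=[4, 6]
  pop 0: indeg[2]->0; indeg[5]->0 | ready=[1, 2, 5] | order so far=[4, 6, 0]
  pop 1: indeg[3]->0; indeg[7]->1 | ready=[2, 3, 5] | order so far=[4, 6, 0, 1]
  pop 2: no out-edges | ready=[3, 5] | order so far=[4, 6, 0, 1, 2]
  pop 3: indeg[7]->0 | ready=[5, 7] | order so far=[4, 6, 0, 1, 2, 3]
  pop 5: no out-edges | ready=[7] | order so far=[4, 6, 0, 1, 2, 3, 5]
  pop 7: no out-edges | ready=[] | order so far=[4, 6, 0, 1, 2, 3, 5, 7]
  Result: [4, 6, 0, 1, 2, 3, 5, 7]

Answer: [4, 6, 0, 1, 2, 3, 5, 7]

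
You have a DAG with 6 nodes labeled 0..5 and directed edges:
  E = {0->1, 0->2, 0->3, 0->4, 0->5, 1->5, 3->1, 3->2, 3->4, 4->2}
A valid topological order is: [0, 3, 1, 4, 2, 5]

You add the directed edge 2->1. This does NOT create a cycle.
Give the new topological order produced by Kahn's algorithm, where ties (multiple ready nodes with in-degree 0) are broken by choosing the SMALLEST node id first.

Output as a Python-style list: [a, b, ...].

Old toposort: [0, 3, 1, 4, 2, 5]
Added edge: 2->1
Position of 2 (4) > position of 1 (2). Must reorder: 2 must now come before 1.
Run Kahn's algorithm (break ties by smallest node id):
  initial in-degrees: [0, 3, 3, 1, 2, 2]
  ready (indeg=0): [0]
  pop 0: indeg[1]->2; indeg[2]->2; indeg[3]->0; indeg[4]->1; indeg[5]->1 | ready=[3] | order so far=[0]
  pop 3: indeg[1]->1; indeg[2]->1; indeg[4]->0 | ready=[4] | order so far=[0, 3]
  pop 4: indeg[2]->0 | ready=[2] | order so far=[0, 3, 4]
  pop 2: indeg[1]->0 | ready=[1] | order so far=[0, 3, 4, 2]
  pop 1: indeg[5]->0 | ready=[5] | order so far=[0, 3, 4, 2, 1]
  pop 5: no out-edges | ready=[] | order so far=[0, 3, 4, 2, 1, 5]
  Result: [0, 3, 4, 2, 1, 5]

Answer: [0, 3, 4, 2, 1, 5]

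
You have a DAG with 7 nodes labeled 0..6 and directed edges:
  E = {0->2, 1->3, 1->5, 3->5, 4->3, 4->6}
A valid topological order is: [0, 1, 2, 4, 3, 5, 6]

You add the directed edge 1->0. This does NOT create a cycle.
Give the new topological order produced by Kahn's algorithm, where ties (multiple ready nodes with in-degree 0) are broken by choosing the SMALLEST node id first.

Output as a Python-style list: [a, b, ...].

Old toposort: [0, 1, 2, 4, 3, 5, 6]
Added edge: 1->0
Position of 1 (1) > position of 0 (0). Must reorder: 1 must now come before 0.
Run Kahn's algorithm (break ties by smallest node id):
  initial in-degrees: [1, 0, 1, 2, 0, 2, 1]
  ready (indeg=0): [1, 4]
  pop 1: indeg[0]->0; indeg[3]->1; indeg[5]->1 | ready=[0, 4] | order so far=[1]
  pop 0: indeg[2]->0 | ready=[2, 4] | order so far=[1, 0]
  pop 2: no out-edges | ready=[4] | order so far=[1, 0, 2]
  pop 4: indeg[3]->0; indeg[6]->0 | ready=[3, 6] | order so far=[1, 0, 2, 4]
  pop 3: indeg[5]->0 | ready=[5, 6] | order so far=[1, 0, 2, 4, 3]
  pop 5: no out-edges | ready=[6] | order so far=[1, 0, 2, 4, 3, 5]
  pop 6: no out-edges | ready=[] | order so far=[1, 0, 2, 4, 3, 5, 6]
  Result: [1, 0, 2, 4, 3, 5, 6]

Answer: [1, 0, 2, 4, 3, 5, 6]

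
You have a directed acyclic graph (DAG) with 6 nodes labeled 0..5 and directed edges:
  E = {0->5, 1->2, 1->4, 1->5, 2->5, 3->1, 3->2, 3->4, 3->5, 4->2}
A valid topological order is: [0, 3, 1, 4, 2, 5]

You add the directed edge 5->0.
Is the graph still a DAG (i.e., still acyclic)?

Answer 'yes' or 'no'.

Answer: no

Derivation:
Given toposort: [0, 3, 1, 4, 2, 5]
Position of 5: index 5; position of 0: index 0
New edge 5->0: backward (u after v in old order)
Backward edge: old toposort is now invalid. Check if this creates a cycle.
Does 0 already reach 5? Reachable from 0: [0, 5]. YES -> cycle!
Still a DAG? no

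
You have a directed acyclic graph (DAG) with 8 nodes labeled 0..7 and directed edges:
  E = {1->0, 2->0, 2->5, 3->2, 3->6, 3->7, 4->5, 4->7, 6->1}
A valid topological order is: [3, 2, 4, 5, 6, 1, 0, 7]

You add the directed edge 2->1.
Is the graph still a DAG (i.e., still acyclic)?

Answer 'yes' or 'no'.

Answer: yes

Derivation:
Given toposort: [3, 2, 4, 5, 6, 1, 0, 7]
Position of 2: index 1; position of 1: index 5
New edge 2->1: forward
Forward edge: respects the existing order. Still a DAG, same toposort still valid.
Still a DAG? yes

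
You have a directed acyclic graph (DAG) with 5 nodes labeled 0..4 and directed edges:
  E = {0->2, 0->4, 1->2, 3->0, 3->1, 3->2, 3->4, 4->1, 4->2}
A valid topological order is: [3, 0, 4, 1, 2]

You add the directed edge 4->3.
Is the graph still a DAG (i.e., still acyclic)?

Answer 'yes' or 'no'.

Answer: no

Derivation:
Given toposort: [3, 0, 4, 1, 2]
Position of 4: index 2; position of 3: index 0
New edge 4->3: backward (u after v in old order)
Backward edge: old toposort is now invalid. Check if this creates a cycle.
Does 3 already reach 4? Reachable from 3: [0, 1, 2, 3, 4]. YES -> cycle!
Still a DAG? no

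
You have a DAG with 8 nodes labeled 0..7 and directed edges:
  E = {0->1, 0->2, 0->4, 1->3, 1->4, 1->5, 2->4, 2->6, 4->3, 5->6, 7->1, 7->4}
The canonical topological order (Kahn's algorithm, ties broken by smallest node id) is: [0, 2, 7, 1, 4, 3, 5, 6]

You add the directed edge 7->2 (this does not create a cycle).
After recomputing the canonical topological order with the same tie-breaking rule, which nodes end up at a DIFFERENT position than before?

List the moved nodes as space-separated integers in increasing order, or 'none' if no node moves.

Old toposort: [0, 2, 7, 1, 4, 3, 5, 6]
Added edge 7->2
Recompute Kahn (smallest-id tiebreak):
  initial in-degrees: [0, 2, 2, 2, 4, 1, 2, 0]
  ready (indeg=0): [0, 7]
  pop 0: indeg[1]->1; indeg[2]->1; indeg[4]->3 | ready=[7] | order so far=[0]
  pop 7: indeg[1]->0; indeg[2]->0; indeg[4]->2 | ready=[1, 2] | order so far=[0, 7]
  pop 1: indeg[3]->1; indeg[4]->1; indeg[5]->0 | ready=[2, 5] | order so far=[0, 7, 1]
  pop 2: indeg[4]->0; indeg[6]->1 | ready=[4, 5] | order so far=[0, 7, 1, 2]
  pop 4: indeg[3]->0 | ready=[3, 5] | order so far=[0, 7, 1, 2, 4]
  pop 3: no out-edges | ready=[5] | order so far=[0, 7, 1, 2, 4, 3]
  pop 5: indeg[6]->0 | ready=[6] | order so far=[0, 7, 1, 2, 4, 3, 5]
  pop 6: no out-edges | ready=[] | order so far=[0, 7, 1, 2, 4, 3, 5, 6]
New canonical toposort: [0, 7, 1, 2, 4, 3, 5, 6]
Compare positions:
  Node 0: index 0 -> 0 (same)
  Node 1: index 3 -> 2 (moved)
  Node 2: index 1 -> 3 (moved)
  Node 3: index 5 -> 5 (same)
  Node 4: index 4 -> 4 (same)
  Node 5: index 6 -> 6 (same)
  Node 6: index 7 -> 7 (same)
  Node 7: index 2 -> 1 (moved)
Nodes that changed position: 1 2 7

Answer: 1 2 7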